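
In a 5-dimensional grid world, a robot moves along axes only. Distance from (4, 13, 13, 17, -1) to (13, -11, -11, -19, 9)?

Σ|x_i - y_i| = |4 - 13| + |13 - (-11)| + |13 - (-11)| + |17 - (-19)| + |-1 - 9| = 9 + 24 + 24 + 36 + 10 = 103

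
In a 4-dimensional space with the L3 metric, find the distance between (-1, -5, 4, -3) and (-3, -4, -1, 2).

(Σ|x_i - y_i|^3)^(1/3) = (|-1 - (-3)|^3 + |-5 - (-4)|^3 + |4 - (-1)|^3 + |-3 - 2|^3)^(1/3)
= (2^3 + 1^3 + 5^3 + 5^3)^(1/3) = (8 + 1 + 125 + 125)^(1/3) = (259)^(1/3) ≈ 6.3743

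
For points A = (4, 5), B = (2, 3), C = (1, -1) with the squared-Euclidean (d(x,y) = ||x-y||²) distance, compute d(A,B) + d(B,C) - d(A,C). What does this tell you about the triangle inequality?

d(A,B) = 2² + 2² = 8, d(B,C) = 1² + 4² = 17, d(A,C) = 3² + 6² = 45.
d(A,B) + d(B,C) - d(A,C) = 8 + 17 - 45 = 25 - 45 = -20. This is < 0, so the triangle inequality FAILS for these points (squared-Euclidean is not a metric).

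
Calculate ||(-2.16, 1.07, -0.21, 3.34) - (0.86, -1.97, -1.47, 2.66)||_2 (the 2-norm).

(Σ|x_i - y_i|^2)^(1/2) = (|-2.16 - 0.86|^2 + |1.07 - (-1.97)|^2 + |-0.21 - (-1.47)|^2 + |3.34 - 2.66|^2)^(1/2)
= (3.02^2 + 3.04^2 + 1.26^2 + 0.68^2)^(1/2) = (9.1204 + 9.2416 + 1.5876 + 0.4624)^(1/2) = (20.412)^(1/2) ≈ 4.518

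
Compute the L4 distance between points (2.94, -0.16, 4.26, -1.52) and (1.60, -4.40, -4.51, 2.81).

(Σ|x_i - y_i|^4)^(1/4) = (|2.94 - 1.6|^4 + |-0.16 - (-4.4)|^4 + |4.26 - (-4.51)|^4 + |-1.52 - 2.81|^4)^(1/4)
= (1.34^4 + 4.24^4 + 8.77^4 + 4.33^4)^(1/4) ≈ (3.2242 + 323.1941 + 5915.5942 + 351.5213)^(1/4) = (6593.5338)^(1/4) ≈ 9.0111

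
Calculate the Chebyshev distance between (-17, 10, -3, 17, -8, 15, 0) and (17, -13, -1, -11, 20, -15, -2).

max(|x_i - y_i|) = max(|-17 - 17|, |10 - (-13)|, |-3 - (-1)|, |17 - (-11)|, |-8 - 20|, |15 - (-15)|, |0 - (-2)|) = max(34, 23, 2, 28, 28, 30, 2) = 34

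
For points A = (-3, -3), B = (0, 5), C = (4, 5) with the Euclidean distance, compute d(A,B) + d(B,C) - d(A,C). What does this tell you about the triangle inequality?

d(A,B) = √(3² + 8²) = √73 ≈ 8.544, d(B,C) = √(4² + 0²) = √16 = 4, d(A,C) = √(7² + 8²) = √113 ≈ 10.6301.
d(A,B) + d(B,C) - d(A,C) = 8.544 + 4 - 10.6301 = 12.544 - 10.6301 = 1.9139 (to 4 decimal places). This is ≥ 0, so the triangle inequality holds for these points.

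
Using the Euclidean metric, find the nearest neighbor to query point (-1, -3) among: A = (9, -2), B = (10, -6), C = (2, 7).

Distances: d(A) ≈ 10.0499, d(B) ≈ 11.4018, d(C) ≈ 10.4403. Nearest: A = (9, -2) with distance 10.0499.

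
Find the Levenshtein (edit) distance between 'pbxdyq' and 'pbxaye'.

Let D[i][j] be the edit distance between the first i characters of 'pbxdyq' and the first j characters of 'pbxaye', with D[i][0] = i, D[0][j] = j, and D[i][j] = D[i-1][j-1] if the characters match, else 1 + min(D[i-1][j], D[i][j-1], D[i-1][j-1]). Filling the table (rows: prefixes of 'pbxdyq', columns: prefixes of 'pbxaye'):
     ε  p  b  x  a  y  e
  ε  0  1  2  3  4  5  6
  p  1  0  1  2  3  4  5
  b  2  1  0  1  2  3  4
  x  3  2  1  0  1  2  3
  d  4  3  2  1  1  2  3
  y  5  4  3  2  2  1  2
  q  6  5  4  3  3  2  2
The bottom-right entry gives D[6][6] = 2, so no sequence of fewer than 2 edits works. Backtracking through the table gives one optimal edit sequence (2 edits):
  pbxdyq → pbxayq (sub d→a @4)
  pbxayq → pbxaye (sub q→e @6)
Edit distance = 2.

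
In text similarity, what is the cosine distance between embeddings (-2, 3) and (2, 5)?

With u = (-2, 3), v = (2, 5):
u·v = (-2)·2 + 3·5 = (-4) + 15 = 11.
|u| = √((-2)² + 3²) = √13, |v| = √(2² + 5²) = √29, so |u||v| = √(13·29) = √377.
cos θ = (u·v)/(|u||v|) = 11/√377 ≈ 0.5665
Cosine distance = 1 - cos θ ≈ 1 - 0.5665 = 0.4335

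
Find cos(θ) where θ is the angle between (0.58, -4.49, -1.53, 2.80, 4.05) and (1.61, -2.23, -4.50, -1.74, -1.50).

With u = (0.58, -4.49, -1.53, 2.80, 4.05), v = (1.61, -2.23, -4.50, -1.74, -1.50):
u·v = 0.58·1.61 + (-4.49)·(-2.23) + (-1.53)·(-4.5) + 2.8·(-1.74) + 4.05·(-1.5) = 0.9338 + 10.0127 + 6.885 + (-4.872) + (-6.075) = 6.8845.
|u| = √(0.58² + (-4.49)² + (-1.53)² + 2.8² + 4.05²) = √(0.3364 + 20.1601 + 2.3409 + 7.84 + 16.4025) = √47.0799, |v| = √(1.61² + (-2.23)² + (-4.5)² + (-1.74)² + (-1.5)²) = √(2.5921 + 4.9729 + 20.25 + 3.0276 + 2.25) = √33.0926.
cos θ = (u·v)/(|u||v|) = 6.8845/(√47.0799·√33.0926) ≈ 0.1744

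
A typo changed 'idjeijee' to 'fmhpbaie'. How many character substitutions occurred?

Differing positions: 1, 2, 3, 4, 5, 6, 7. Hamming distance = 7.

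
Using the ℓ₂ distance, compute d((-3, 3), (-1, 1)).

(Σ|x_i - y_i|^2)^(1/2) = (|-3 - (-1)|^2 + |3 - 1|^2)^(1/2)
= (2^2 + 2^2)^(1/2) = (4 + 4)^(1/2) = (8)^(1/2) ≈ 2.8284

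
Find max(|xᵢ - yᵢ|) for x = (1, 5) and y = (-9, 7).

max(|x_i - y_i|) = max(|1 - (-9)|, |5 - 7|) = max(10, 2) = 10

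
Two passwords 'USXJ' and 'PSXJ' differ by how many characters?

Differing positions: 1. Hamming distance = 1.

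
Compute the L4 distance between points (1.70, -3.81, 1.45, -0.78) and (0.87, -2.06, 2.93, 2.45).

(Σ|x_i - y_i|^4)^(1/4) = (|1.7 - 0.87|^4 + |-3.81 - (-2.06)|^4 + |1.45 - 2.93|^4 + |-0.78 - 2.45|^4)^(1/4)
= (0.83^4 + 1.75^4 + 1.48^4 + 3.23^4)^(1/4) ≈ (0.4746 + 9.3789 + 4.7979 + 108.8454)^(1/4) = (123.4968)^(1/4) ≈ 3.3336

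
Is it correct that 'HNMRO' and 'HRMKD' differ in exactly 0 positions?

Differing positions: 2, 4, 5. Hamming distance = 3, so the claim that d_H = 0 is false.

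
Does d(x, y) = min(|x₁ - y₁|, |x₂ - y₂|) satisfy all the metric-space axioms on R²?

No. d fails identity of indiscernibles: take x = (5, 0) and y = (5, 1). Then d(x,y) = min(|5 - 5|, |0 - 1|) = min(0, 1) = 0, yet x ≠ y.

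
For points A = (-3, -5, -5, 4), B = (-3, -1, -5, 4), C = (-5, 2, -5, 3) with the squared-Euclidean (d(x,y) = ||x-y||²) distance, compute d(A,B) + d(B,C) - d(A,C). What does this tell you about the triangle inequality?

d(A,B) = 0² + 4² + 0² + 0² = 16, d(B,C) = 2² + 3² + 0² + 1² = 14, d(A,C) = 2² + 7² + 0² + 1² = 54.
d(A,B) + d(B,C) - d(A,C) = 16 + 14 - 54 = 30 - 54 = -24. This is < 0, so the triangle inequality FAILS for these points (squared-Euclidean is not a metric).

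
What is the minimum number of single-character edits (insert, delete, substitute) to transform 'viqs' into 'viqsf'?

Let D[i][j] be the edit distance between the first i characters of 'viqs' and the first j characters of 'viqsf', with D[i][0] = i, D[0][j] = j, and D[i][j] = D[i-1][j-1] if the characters match, else 1 + min(D[i-1][j], D[i][j-1], D[i-1][j-1]). Filling the table (rows: prefixes of 'viqs', columns: prefixes of 'viqsf'):
     ε  v  i  q  s  f
  ε  0  1  2  3  4  5
  v  1  0  1  2  3  4
  i  2  1  0  1  2  3
  q  3  2  1  0  1  2
  s  4  3  2  1  0  1
The bottom-right entry gives D[4][5] = 1, so no sequence of fewer than 1 edit works. Backtracking through the table gives one optimal edit sequence (1 edit):
  viqs → viqsf (ins f @5)
Edit distance = 1.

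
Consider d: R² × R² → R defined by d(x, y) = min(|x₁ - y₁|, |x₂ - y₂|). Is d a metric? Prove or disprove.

No. d fails identity of indiscernibles: take x = (-2, 0) and y = (-2, 9). Then d(x,y) = min(|-2 - (-2)|, |0 - 9|) = min(0, 9) = 0, yet x ≠ y.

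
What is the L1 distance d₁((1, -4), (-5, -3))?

Σ|x_i - y_i| = |1 - (-5)| + |-4 - (-3)| = 6 + 1 = 7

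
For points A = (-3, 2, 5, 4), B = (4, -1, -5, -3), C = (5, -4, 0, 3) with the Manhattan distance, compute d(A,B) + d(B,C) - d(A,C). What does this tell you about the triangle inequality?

d(A,B) = 7 + 3 + 10 + 7 = 27, d(B,C) = 1 + 3 + 5 + 6 = 15, d(A,C) = 8 + 6 + 5 + 1 = 20.
d(A,B) + d(B,C) - d(A,C) = 27 + 15 - 20 = 42 - 20 = 22. This is ≥ 0, so the triangle inequality holds for these points.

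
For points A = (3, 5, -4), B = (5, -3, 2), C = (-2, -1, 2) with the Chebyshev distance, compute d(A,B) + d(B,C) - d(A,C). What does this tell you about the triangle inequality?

d(A,B) = max(2, 8, 6) = 8, d(B,C) = max(7, 2, 0) = 7, d(A,C) = max(5, 6, 6) = 6.
d(A,B) + d(B,C) - d(A,C) = 8 + 7 - 6 = 15 - 6 = 9. This is ≥ 0, so the triangle inequality holds for these points.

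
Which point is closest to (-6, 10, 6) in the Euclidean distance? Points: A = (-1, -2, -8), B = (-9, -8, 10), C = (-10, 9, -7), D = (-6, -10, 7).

Distances: d(A) ≈ 19.105, d(B) ≈ 18.6815, d(C) ≈ 13.6382, d(D) ≈ 20.025. Nearest: C = (-10, 9, -7) with distance 13.6382.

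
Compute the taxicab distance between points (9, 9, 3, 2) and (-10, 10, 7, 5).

Σ|x_i - y_i| = |9 - (-10)| + |9 - 10| + |3 - 7| + |2 - 5| = 19 + 1 + 4 + 3 = 27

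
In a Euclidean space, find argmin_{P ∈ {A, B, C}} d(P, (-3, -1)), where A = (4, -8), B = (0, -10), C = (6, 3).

Distances: d(A) ≈ 9.8995, d(B) ≈ 9.4868, d(C) ≈ 9.8489. Nearest: B = (0, -10) with distance 9.4868.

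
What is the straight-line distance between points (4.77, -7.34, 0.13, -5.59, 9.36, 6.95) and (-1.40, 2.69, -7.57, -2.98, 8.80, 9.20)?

√(Σ(x_i - y_i)²) = √((4.77 - (-1.4))² + (-7.34 - 2.69)² + (0.13 - (-7.57))² + (-5.59 - (-2.98))² + (9.36 - 8.8)² + (6.95 - 9.2)²)
= √(6.17² + (-10.03)² + 7.7² + (-2.61)² + 0.56² + (-2.25)²) = √(38.0689 + 100.6009 + 59.29 + 6.8121 + 0.3136 + 5.0625) = √210.148 ≈ 14.4965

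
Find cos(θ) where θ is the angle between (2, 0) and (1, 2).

With u = (2, 0), v = (1, 2):
u·v = 2·1 + 0·2 = 2 + 0 = 2.
|u| = √(2² + 0²) = √4, |v| = √(1² + 2²) = √5, so |u||v| = √(4·5) = √20.
cos θ = (u·v)/(|u||v|) = 2/√20 ≈ 0.4472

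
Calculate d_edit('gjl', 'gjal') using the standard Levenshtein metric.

Let D[i][j] be the edit distance between the first i characters of 'gjl' and the first j characters of 'gjal', with D[i][0] = i, D[0][j] = j, and D[i][j] = D[i-1][j-1] if the characters match, else 1 + min(D[i-1][j], D[i][j-1], D[i-1][j-1]). Filling the table (rows: prefixes of 'gjl', columns: prefixes of 'gjal'):
     ε  g  j  a  l
  ε  0  1  2  3  4
  g  1  0  1  2  3
  j  2  1  0  1  2
  l  3  2  1  1  1
The bottom-right entry gives D[3][4] = 1, so no sequence of fewer than 1 edit works. Backtracking through the table gives one optimal edit sequence (1 edit):
  gjl → gjal (ins a @3)
Edit distance = 1.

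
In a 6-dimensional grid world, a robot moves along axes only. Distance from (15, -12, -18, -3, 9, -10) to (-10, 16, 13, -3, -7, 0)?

Σ|x_i - y_i| = |15 - (-10)| + |-12 - 16| + |-18 - 13| + |-3 - (-3)| + |9 - (-7)| + |-10 - 0| = 25 + 28 + 31 + 0 + 16 + 10 = 110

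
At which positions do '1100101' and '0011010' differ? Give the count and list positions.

Differing positions: 1, 2, 3, 4, 5, 6, 7. Hamming distance = 7.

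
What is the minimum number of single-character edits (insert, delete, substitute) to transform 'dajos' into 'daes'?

Let D[i][j] be the edit distance between the first i characters of 'dajos' and the first j characters of 'daes', with D[i][0] = i, D[0][j] = j, and D[i][j] = D[i-1][j-1] if the characters match, else 1 + min(D[i-1][j], D[i][j-1], D[i-1][j-1]). Filling the table (rows: prefixes of 'dajos', columns: prefixes of 'daes'):
     ε  d  a  e  s
  ε  0  1  2  3  4
  d  1  0  1  2  3
  a  2  1  0  1  2
  j  3  2  1  1  2
  o  4  3  2  2  2
  s  5  4  3  3  2
The bottom-right entry gives D[5][4] = 2, so no sequence of fewer than 2 edits works. Backtracking through the table gives one optimal edit sequence (2 edits):
  dajos → daos (del j @3)
  daos → daes (sub o→e @3)
Edit distance = 2.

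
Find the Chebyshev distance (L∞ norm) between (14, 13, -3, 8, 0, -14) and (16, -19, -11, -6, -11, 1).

max(|x_i - y_i|) = max(|14 - 16|, |13 - (-19)|, |-3 - (-11)|, |8 - (-6)|, |0 - (-11)|, |-14 - 1|) = max(2, 32, 8, 14, 11, 15) = 32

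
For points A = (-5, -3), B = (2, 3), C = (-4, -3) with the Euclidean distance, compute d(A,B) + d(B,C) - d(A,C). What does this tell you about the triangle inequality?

d(A,B) = √(7² + 6²) = √85 ≈ 9.2195, d(B,C) = √(6² + 6²) = √72 ≈ 8.4853, d(A,C) = √(1² + 0²) = √1 = 1.
d(A,B) + d(B,C) - d(A,C) = 9.2195 + 8.4853 - 1 = 17.7048 - 1 = 16.7048 (to 4 decimal places). This is ≥ 0, so the triangle inequality holds for these points.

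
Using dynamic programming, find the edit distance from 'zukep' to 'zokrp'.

Let D[i][j] be the edit distance between the first i characters of 'zukep' and the first j characters of 'zokrp', with D[i][0] = i, D[0][j] = j, and D[i][j] = D[i-1][j-1] if the characters match, else 1 + min(D[i-1][j], D[i][j-1], D[i-1][j-1]). Filling the table (rows: prefixes of 'zukep', columns: prefixes of 'zokrp'):
     ε  z  o  k  r  p
  ε  0  1  2  3  4  5
  z  1  0  1  2  3  4
  u  2  1  1  2  3  4
  k  3  2  2  1  2  3
  e  4  3  3  2  2  3
  p  5  4  4  3  3  2
The bottom-right entry gives D[5][5] = 2, so no sequence of fewer than 2 edits works. Backtracking through the table gives one optimal edit sequence (2 edits):
  zukep → zokep (sub u→o @2)
  zokep → zokrp (sub e→r @4)
Edit distance = 2.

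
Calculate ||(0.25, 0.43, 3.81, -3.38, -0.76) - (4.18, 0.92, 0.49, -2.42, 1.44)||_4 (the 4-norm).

(Σ|x_i - y_i|^4)^(1/4) = (|0.25 - 4.18|^4 + |0.43 - 0.92|^4 + |3.81 - 0.49|^4 + |-3.38 - (-2.42)|^4 + |-0.76 - 1.44|^4)^(1/4)
= (3.93^4 + 0.49^4 + 3.32^4 + 0.96^4 + 2.2^4)^(1/4) ≈ (238.5449 + 0.0576 + 121.4933 + 0.8493 + 23.4256)^(1/4) = (384.3707)^(1/4) ≈ 4.4278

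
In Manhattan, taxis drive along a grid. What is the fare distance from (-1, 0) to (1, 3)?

Σ|x_i - y_i| = |-1 - 1| + |0 - 3| = 2 + 3 = 5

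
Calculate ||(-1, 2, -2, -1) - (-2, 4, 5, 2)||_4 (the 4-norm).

(Σ|x_i - y_i|^4)^(1/4) = (|-1 - (-2)|^4 + |2 - 4|^4 + |-2 - 5|^4 + |-1 - 2|^4)^(1/4)
= (1^4 + 2^4 + 7^4 + 3^4)^(1/4) = (1 + 16 + 2401 + 81)^(1/4) = (2499)^(1/4) ≈ 7.0704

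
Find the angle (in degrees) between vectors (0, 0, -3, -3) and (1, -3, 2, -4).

With u = (0, 0, -3, -3), v = (1, -3, 2, -4):
u·v = 0·1 + 0·(-3) + (-3)·2 + (-3)·(-4) = 0 + 0 + (-6) + 12 = 6.
|u| = √(0² + 0² + (-3)² + (-3)²) = √18, |v| = √(1² + (-3)² + 2² + (-4)²) = √30, so |u||v| = √(18·30) = √540.
cos θ = (u·v)/(|u||v|) = 6/√540 ≈ 0.258199
θ = arccos(0.258199) ≈ 75.04°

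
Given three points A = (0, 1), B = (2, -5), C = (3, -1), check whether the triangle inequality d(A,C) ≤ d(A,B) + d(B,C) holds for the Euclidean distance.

d(A,B) = √(2² + 6²) = √40 ≈ 6.3246, d(B,C) = √(1² + 4²) = √17 ≈ 4.1231, d(A,C) = √(3² + 2²) = √13 ≈ 3.6056.
d(A,C) ≈ 3.6056 ≤ 6.3246 + 4.1231 = 10.4477. Triangle inequality is satisfied.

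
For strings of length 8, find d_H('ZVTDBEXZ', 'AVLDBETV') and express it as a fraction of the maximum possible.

Differing positions: 1, 3, 7, 8. Hamming distance = 4. The maximum possible Hamming distance for length-8 strings is 8, so d_H/8 = 4/8 = 0.5.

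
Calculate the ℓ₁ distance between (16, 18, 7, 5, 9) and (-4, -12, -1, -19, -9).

Σ|x_i - y_i| = |16 - (-4)| + |18 - (-12)| + |7 - (-1)| + |5 - (-19)| + |9 - (-9)| = 20 + 30 + 8 + 24 + 18 = 100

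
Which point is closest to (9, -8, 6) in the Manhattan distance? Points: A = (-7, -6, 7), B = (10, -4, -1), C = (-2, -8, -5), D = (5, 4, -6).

Distances: d(A) = 19, d(B) = 12, d(C) = 22, d(D) = 28. Nearest: B = (10, -4, -1) with distance 12.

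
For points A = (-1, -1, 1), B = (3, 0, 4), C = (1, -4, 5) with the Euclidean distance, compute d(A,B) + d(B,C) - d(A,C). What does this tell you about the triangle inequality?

d(A,B) = √(4² + 1² + 3²) = √26 ≈ 5.099, d(B,C) = √(2² + 4² + 1²) = √21 ≈ 4.5826, d(A,C) = √(2² + 3² + 4²) = √29 ≈ 5.3852.
d(A,B) + d(B,C) - d(A,C) = 5.099 + 4.5826 - 5.3852 = 9.6816 - 5.3852 = 4.2964 (to 4 decimal places). This is ≥ 0, so the triangle inequality holds for these points.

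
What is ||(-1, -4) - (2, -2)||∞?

max(|x_i - y_i|) = max(|-1 - 2|, |-4 - (-2)|) = max(3, 2) = 3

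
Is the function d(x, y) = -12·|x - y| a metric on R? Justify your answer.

No. With c = -12 < 0, d fails non-negativity: d(2, 3) = -12·|2 - 3| = -12·1 = -12 < 0.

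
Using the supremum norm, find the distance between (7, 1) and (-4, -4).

max(|x_i - y_i|) = max(|7 - (-4)|, |1 - (-4)|) = max(11, 5) = 11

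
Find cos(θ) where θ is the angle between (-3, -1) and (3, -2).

With u = (-3, -1), v = (3, -2):
u·v = (-3)·3 + (-1)·(-2) = (-9) + 2 = -7.
|u| = √((-3)² + (-1)²) = √10, |v| = √(3² + (-2)²) = √13, so |u||v| = √(10·13) = √130.
cos θ = (u·v)/(|u||v|) = -7/√130 ≈ -0.6139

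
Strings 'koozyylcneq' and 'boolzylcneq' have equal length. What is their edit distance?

Let D[i][j] be the edit distance between the first i characters of 'koozyylcneq' and the first j characters of 'boolzylcneq', with D[i][0] = i, D[0][j] = j, and D[i][j] = D[i-1][j-1] if the characters match, else 1 + min(D[i-1][j], D[i][j-1], D[i-1][j-1]). Filling the table (rows: prefixes of 'koozyylcneq', columns: prefixes of 'boolzylcneq'):
     ε  b  o  o  l  z  y  l  c  n  e  q
  ε  0  1  2  3  4  5  6  7  8  9 10 11
  k  1  1  2  3  4  5  6  7  8  9 10 11
  o  2  2  1  2  3  4  5  6  7  8  9 10
  o  3  3  2  1  2  3  4  5  6  7  8  9
  z  4  4  3  2  2  2  3  4  5  6  7  8
  y  5  5  4  3  3  3  2  3  4  5  6  7
  y  6  6  5  4  4  4  3  3  4  5  6  7
  l  7  7  6  5  4  5  4  3  4  5  6  7
  c  8  8  7  6  5  5  5  4  3  4  5  6
  n  9  9  8  7  6  6  6  5  4  3  4  5
  e 10 10  9  8  7  7  7  6  5  4  3  4
  q 11 11 10  9  8  8  8  7  6  5  4  3
The bottom-right entry gives D[11][11] = 3, so no sequence of fewer than 3 edits works. Backtracking through the table gives one optimal edit sequence (3 edits):
  koozyylcneq → boozyylcneq (sub k→b @1)
  boozyylcneq → boolyylcneq (sub z→l @4)
  boolyylcneq → boolzylcneq (sub y→z @5)
Edit distance = 3.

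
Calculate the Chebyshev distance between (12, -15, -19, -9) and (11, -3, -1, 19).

max(|x_i - y_i|) = max(|12 - 11|, |-15 - (-3)|, |-19 - (-1)|, |-9 - 19|) = max(1, 12, 18, 28) = 28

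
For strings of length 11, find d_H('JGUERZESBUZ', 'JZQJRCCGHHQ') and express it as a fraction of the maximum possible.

Differing positions: 2, 3, 4, 6, 7, 8, 9, 10, 11. Hamming distance = 9. The maximum possible Hamming distance for length-11 strings is 11, so d_H/11 = 9/11 ≈ 0.8182.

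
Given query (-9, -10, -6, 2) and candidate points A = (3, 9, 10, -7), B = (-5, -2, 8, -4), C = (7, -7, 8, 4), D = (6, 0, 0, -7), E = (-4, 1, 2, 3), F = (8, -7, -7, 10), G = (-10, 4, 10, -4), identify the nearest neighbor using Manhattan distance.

Distances: d(A) = 56, d(B) = 32, d(C) = 35, d(D) = 40, d(E) = 25, d(F) = 29, d(G) = 37. Nearest: E = (-4, 1, 2, 3) with distance 25.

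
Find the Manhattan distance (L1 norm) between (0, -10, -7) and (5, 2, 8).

Σ|x_i - y_i| = |0 - 5| + |-10 - 2| + |-7 - 8| = 5 + 12 + 15 = 32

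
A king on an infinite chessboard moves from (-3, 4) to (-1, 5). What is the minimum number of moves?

max(|x_i - y_i|) = max(|-3 - (-1)|, |4 - 5|) = max(2, 1) = 2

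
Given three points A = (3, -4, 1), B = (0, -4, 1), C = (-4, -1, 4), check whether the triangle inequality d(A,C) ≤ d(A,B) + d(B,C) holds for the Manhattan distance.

d(A,B) = 3 + 0 + 0 = 3, d(B,C) = 4 + 3 + 3 = 10, d(A,C) = 7 + 3 + 3 = 13.
d(A,C) = 13 ≤ 3 + 10 = 13. Triangle inequality is satisfied.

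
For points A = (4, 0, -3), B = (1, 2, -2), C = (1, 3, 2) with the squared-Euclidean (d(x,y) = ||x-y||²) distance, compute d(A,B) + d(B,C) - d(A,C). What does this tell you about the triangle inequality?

d(A,B) = 3² + 2² + 1² = 14, d(B,C) = 0² + 1² + 4² = 17, d(A,C) = 3² + 3² + 5² = 43.
d(A,B) + d(B,C) - d(A,C) = 14 + 17 - 43 = 31 - 43 = -12. This is < 0, so the triangle inequality FAILS for these points (squared-Euclidean is not a metric).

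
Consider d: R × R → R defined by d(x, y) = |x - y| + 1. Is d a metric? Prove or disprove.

No. d fails identity of indiscernibles (specifically d(x,x) = 0): d(-3, -3) = |-3 - (-3)| + 1 = 0 + 1 = 1 ≠ 0.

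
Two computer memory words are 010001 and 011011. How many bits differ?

Differing positions: 3, 5. Hamming distance = 2.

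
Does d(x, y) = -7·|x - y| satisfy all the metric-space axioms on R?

No. With c = -7 < 0, d fails non-negativity: d(7, 10) = -7·|7 - 10| = -7·3 = -21 < 0.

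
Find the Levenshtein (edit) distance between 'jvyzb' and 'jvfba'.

Let D[i][j] be the edit distance between the first i characters of 'jvyzb' and the first j characters of 'jvfba', with D[i][0] = i, D[0][j] = j, and D[i][j] = D[i-1][j-1] if the characters match, else 1 + min(D[i-1][j], D[i][j-1], D[i-1][j-1]). Filling the table (rows: prefixes of 'jvyzb', columns: prefixes of 'jvfba'):
     ε  j  v  f  b  a
  ε  0  1  2  3  4  5
  j  1  0  1  2  3  4
  v  2  1  0  1  2  3
  y  3  2  1  1  2  3
  z  4  3  2  2  2  3
  b  5  4  3  3  2  3
The bottom-right entry gives D[5][5] = 3, so no sequence of fewer than 3 edits works. Backtracking through the table gives one optimal edit sequence (3 edits):
  jvyzb → jvfzb (sub y→f @3)
  jvfzb → jvfbb (sub z→b @4)
  jvfbb → jvfba (sub b→a @5)
Edit distance = 3.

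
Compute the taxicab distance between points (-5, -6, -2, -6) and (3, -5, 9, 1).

Σ|x_i - y_i| = |-5 - 3| + |-6 - (-5)| + |-2 - 9| + |-6 - 1| = 8 + 1 + 11 + 7 = 27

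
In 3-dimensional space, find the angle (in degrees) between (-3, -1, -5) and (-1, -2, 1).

With u = (-3, -1, -5), v = (-1, -2, 1):
u·v = (-3)·(-1) + (-1)·(-2) + (-5)·1 = 3 + 2 + (-5) = 0.
|u| = √((-3)² + (-1)² + (-5)²) = √35, |v| = √((-1)² + (-2)² + 1²) = √6, so |u||v| = √(35·6) = √210.
cos θ = (u·v)/(|u||v|) = 0/√210 = 0 (the vectors are orthogonal)
θ = arccos(0) = 90°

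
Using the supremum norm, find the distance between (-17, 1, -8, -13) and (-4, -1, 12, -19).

max(|x_i - y_i|) = max(|-17 - (-4)|, |1 - (-1)|, |-8 - 12|, |-13 - (-19)|) = max(13, 2, 20, 6) = 20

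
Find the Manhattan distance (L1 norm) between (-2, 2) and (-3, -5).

Σ|x_i - y_i| = |-2 - (-3)| + |2 - (-5)| = 1 + 7 = 8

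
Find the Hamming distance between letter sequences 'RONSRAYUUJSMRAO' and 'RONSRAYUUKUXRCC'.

Differing positions: 10, 11, 12, 14, 15. Hamming distance = 5.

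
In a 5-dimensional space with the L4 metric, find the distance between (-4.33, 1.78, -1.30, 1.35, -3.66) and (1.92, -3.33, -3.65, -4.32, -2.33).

(Σ|x_i - y_i|^4)^(1/4) = (|-4.33 - 1.92|^4 + |1.78 - (-3.33)|^4 + |-1.3 - (-3.65)|^4 + |1.35 - (-4.32)|^4 + |-3.66 - (-2.33)|^4)^(1/4)
= (6.25^4 + 5.11^4 + 2.35^4 + 5.67^4 + 1.33^4)^(1/4) ≈ (1525.8789 + 681.8418 + 30.498 + 1033.5518 + 3.129)^(1/4) = (3274.8995)^(1/4) ≈ 7.5648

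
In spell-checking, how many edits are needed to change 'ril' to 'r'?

Let D[i][j] be the edit distance between the first i characters of 'ril' and the first j characters of 'r', with D[i][0] = i, D[0][j] = j, and D[i][j] = D[i-1][j-1] if the characters match, else 1 + min(D[i-1][j], D[i][j-1], D[i-1][j-1]). Filling the table (rows: prefixes of 'ril', columns: prefixes of 'r'):
     ε  r
  ε  0  1
  r  1  0
  i  2  1
  l  3  2
The bottom-right entry gives D[3][1] = 2, so no sequence of fewer than 2 edits works. Backtracking through the table gives one optimal edit sequence (2 edits):
  ril → rl (del i @2)
  rl → r (del l @2)
Edit distance = 2.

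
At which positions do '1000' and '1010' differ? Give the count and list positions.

Differing positions: 3. Hamming distance = 1.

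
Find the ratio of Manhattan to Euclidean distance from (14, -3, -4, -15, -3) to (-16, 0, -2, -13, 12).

L1 = |14 - (-16)| + |-3 - 0| + |-4 - (-2)| + |-15 - (-13)| + |-3 - 12| = 30 + 3 + 2 + 2 + 15 = 52
L2 = √(30² + 3² + 2² + 2² + 15²) = √1142 ≈ 33.7935
L1 ≥ L2 always (equality iff movement is along one axis); L1 > L2 here.
Ratio L1/L2 = 52/√1142 ≈ 1.5388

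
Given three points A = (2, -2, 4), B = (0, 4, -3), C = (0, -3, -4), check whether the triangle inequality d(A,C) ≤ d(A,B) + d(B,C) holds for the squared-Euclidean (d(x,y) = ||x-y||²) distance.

d(A,B) = 2² + 6² + 7² = 89, d(B,C) = 0² + 7² + 1² = 50, d(A,C) = 2² + 1² + 8² = 69.
d(A,C) = 69 ≤ 89 + 50 = 139. Triangle inequality is satisfied.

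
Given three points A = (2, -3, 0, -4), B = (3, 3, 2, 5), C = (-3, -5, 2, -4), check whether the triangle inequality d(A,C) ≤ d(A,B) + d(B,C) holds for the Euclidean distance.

d(A,B) = √(1² + 6² + 2² + 9²) = √122 ≈ 11.0454, d(B,C) = √(6² + 8² + 0² + 9²) = √181 ≈ 13.4536, d(A,C) = √(5² + 2² + 2² + 0²) = √33 ≈ 5.7446.
d(A,C) ≈ 5.7446 ≤ 11.0454 + 13.4536 = 24.499. Triangle inequality is satisfied.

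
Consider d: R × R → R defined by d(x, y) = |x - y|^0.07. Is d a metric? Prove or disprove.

Yes. With 0 < p = 0.07 ≤ 1, d(x,y) = |x-y|^0.07 is a metric on R. Non-negativity and symmetry are immediate; |x-y|^0.07 = 0 ⟺ |x-y| = 0 ⟺ x = y. For the triangle inequality, the function t ↦ t^0.07 is subadditive on [0,∞) when p ≤ 1, so |x-z|^0.07 ≤ (|x-y| + |y-z|)^0.07 ≤ |x-y|^0.07 + |y-z|^0.07.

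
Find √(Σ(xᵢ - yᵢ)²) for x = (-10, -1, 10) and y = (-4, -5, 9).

√(Σ(x_i - y_i)²) = √((-10 - (-4))² + (-1 - (-5))² + (10 - 9)²)
= √((-6)² + 4² + 1²) = √(36 + 16 + 1) = √53 ≈ 7.2801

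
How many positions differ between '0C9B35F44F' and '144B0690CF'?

Differing positions: 1, 2, 3, 5, 6, 7, 8, 9. Hamming distance = 8.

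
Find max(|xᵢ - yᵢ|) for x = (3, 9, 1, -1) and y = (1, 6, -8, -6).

max(|x_i - y_i|) = max(|3 - 1|, |9 - 6|, |1 - (-8)|, |-1 - (-6)|) = max(2, 3, 9, 5) = 9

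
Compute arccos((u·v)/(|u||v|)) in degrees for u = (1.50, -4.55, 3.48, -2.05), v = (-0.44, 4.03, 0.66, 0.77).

With u = (1.50, -4.55, 3.48, -2.05), v = (-0.44, 4.03, 0.66, 0.77):
u·v = 1.5·(-0.44) + (-4.55)·4.03 + 3.48·0.66 + (-2.05)·0.77 = (-0.66) + (-18.3365) + 2.2968 + (-1.5785) = -18.2782.
|u| = √(1.5² + (-4.55)² + 3.48² + (-2.05)²) = √(2.25 + 20.7025 + 12.1104 + 4.2025) = √39.2654, |v| = √((-0.44)² + 4.03² + 0.66² + 0.77²) = √(0.1936 + 16.2409 + 0.4356 + 0.5929) = √17.463.
cos θ = (u·v)/(|u||v|) = -18.2782/(√39.2654·√17.463) ≈ -0.698022
θ = arccos(-0.698022) ≈ 134.27°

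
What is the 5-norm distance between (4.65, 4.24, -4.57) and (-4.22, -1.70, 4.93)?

(Σ|x_i - y_i|^5)^(1/5) = (|4.65 - (-4.22)|^5 + |4.24 - (-1.7)|^5 + |-4.57 - 4.93|^5)^(1/5)
= (8.87^5 + 5.94^5 + 9.5^5)^(1/5) ≈ (54905.7842 + 7394.8986 + 77378.0938)^(1/5) = (139678.7766)^(1/5) ≈ 10.6912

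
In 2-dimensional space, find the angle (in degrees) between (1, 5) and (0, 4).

With u = (1, 5), v = (0, 4):
u·v = 1·0 + 5·4 = 0 + 20 = 20.
|u| = √(1² + 5²) = √26, |v| = √(0² + 4²) = √16, so |u||v| = √(26·16) = √416.
cos θ = (u·v)/(|u||v|) = 20/√416 ≈ 0.980581
θ = arccos(0.980581) ≈ 11.31°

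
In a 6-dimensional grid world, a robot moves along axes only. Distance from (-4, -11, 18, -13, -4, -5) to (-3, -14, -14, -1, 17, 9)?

Σ|x_i - y_i| = |-4 - (-3)| + |-11 - (-14)| + |18 - (-14)| + |-13 - (-1)| + |-4 - 17| + |-5 - 9| = 1 + 3 + 32 + 12 + 21 + 14 = 83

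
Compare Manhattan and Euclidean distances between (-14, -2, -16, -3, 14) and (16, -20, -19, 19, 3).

L1 = |-14 - 16| + |-2 - (-20)| + |-16 - (-19)| + |-3 - 19| + |14 - 3| = 30 + 18 + 3 + 22 + 11 = 84
L2 = √(30² + 18² + 3² + 22² + 11²) = √1838 ≈ 42.8719
L1 ≥ L2 always (equality iff movement is along one axis); L1 > L2 here.
Ratio L1/L2 = 84/√1838 ≈ 1.9593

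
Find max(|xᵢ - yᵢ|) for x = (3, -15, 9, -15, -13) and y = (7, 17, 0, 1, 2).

max(|x_i - y_i|) = max(|3 - 7|, |-15 - 17|, |9 - 0|, |-15 - 1|, |-13 - 2|) = max(4, 32, 9, 16, 15) = 32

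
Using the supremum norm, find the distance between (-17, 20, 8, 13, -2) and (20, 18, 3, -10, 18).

max(|x_i - y_i|) = max(|-17 - 20|, |20 - 18|, |8 - 3|, |13 - (-10)|, |-2 - 18|) = max(37, 2, 5, 23, 20) = 37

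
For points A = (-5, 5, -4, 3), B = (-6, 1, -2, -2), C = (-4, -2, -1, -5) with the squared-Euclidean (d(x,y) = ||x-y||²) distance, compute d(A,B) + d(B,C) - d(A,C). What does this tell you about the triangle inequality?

d(A,B) = 1² + 4² + 2² + 5² = 46, d(B,C) = 2² + 3² + 1² + 3² = 23, d(A,C) = 1² + 7² + 3² + 8² = 123.
d(A,B) + d(B,C) - d(A,C) = 46 + 23 - 123 = 69 - 123 = -54. This is < 0, so the triangle inequality FAILS for these points (squared-Euclidean is not a metric).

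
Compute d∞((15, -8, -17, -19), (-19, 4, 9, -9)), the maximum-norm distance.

max(|x_i - y_i|) = max(|15 - (-19)|, |-8 - 4|, |-17 - 9|, |-19 - (-9)|) = max(34, 12, 26, 10) = 34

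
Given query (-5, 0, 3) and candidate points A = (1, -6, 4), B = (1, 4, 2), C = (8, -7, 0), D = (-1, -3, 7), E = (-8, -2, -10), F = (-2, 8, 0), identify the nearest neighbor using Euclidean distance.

Distances: d(A) ≈ 8.544, d(B) ≈ 7.2801, d(C) ≈ 15.0665, d(D) ≈ 6.4031, d(E) ≈ 13.4907, d(F) ≈ 9.0554. Nearest: D = (-1, -3, 7) with distance 6.4031.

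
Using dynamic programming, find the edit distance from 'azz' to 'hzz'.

Let D[i][j] be the edit distance between the first i characters of 'azz' and the first j characters of 'hzz', with D[i][0] = i, D[0][j] = j, and D[i][j] = D[i-1][j-1] if the characters match, else 1 + min(D[i-1][j], D[i][j-1], D[i-1][j-1]). Filling the table (rows: prefixes of 'azz', columns: prefixes of 'hzz'):
     ε  h  z  z
  ε  0  1  2  3
  a  1  1  2  3
  z  2  2  1  2
  z  3  3  2  1
The bottom-right entry gives D[3][3] = 1, so no sequence of fewer than 1 edit works. Backtracking through the table gives one optimal edit sequence (1 edit):
  azz → hzz (sub a→h @1)
Edit distance = 1.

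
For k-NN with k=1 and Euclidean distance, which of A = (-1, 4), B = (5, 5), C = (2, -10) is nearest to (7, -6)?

Distances: d(A) ≈ 12.8062, d(B) ≈ 11.1803, d(C) ≈ 6.4031. Nearest: C = (2, -10) with distance 6.4031.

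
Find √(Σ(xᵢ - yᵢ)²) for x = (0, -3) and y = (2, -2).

√(Σ(x_i - y_i)²) = √((0 - 2)² + (-3 - (-2))²)
= √((-2)² + (-1)²) = √(4 + 1) = √5 ≈ 2.2361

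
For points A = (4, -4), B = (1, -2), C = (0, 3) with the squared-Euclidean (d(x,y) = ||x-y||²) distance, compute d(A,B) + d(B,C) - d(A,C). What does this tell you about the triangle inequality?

d(A,B) = 3² + 2² = 13, d(B,C) = 1² + 5² = 26, d(A,C) = 4² + 7² = 65.
d(A,B) + d(B,C) - d(A,C) = 13 + 26 - 65 = 39 - 65 = -26. This is < 0, so the triangle inequality FAILS for these points (squared-Euclidean is not a metric).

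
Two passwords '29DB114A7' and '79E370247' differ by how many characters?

Differing positions: 1, 3, 4, 5, 6, 7, 8. Hamming distance = 7.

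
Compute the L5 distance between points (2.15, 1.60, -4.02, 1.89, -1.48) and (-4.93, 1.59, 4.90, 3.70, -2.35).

(Σ|x_i - y_i|^5)^(1/5) = (|2.15 - (-4.93)|^5 + |1.6 - 1.59|^5 + |-4.02 - 4.9|^5 + |1.89 - 3.7|^5 + |-1.48 - (-2.35)|^5)^(1/5)
= (7.08^5 + 0.01^5 + 8.92^5 + 1.81^5 + 0.87^5)^(1/5) ≈ (17789.6043 + 0 + 56470.8431 + 19.4264 + 0.4984)^(1/5) = (74280.3722)^(1/5) ≈ 9.4227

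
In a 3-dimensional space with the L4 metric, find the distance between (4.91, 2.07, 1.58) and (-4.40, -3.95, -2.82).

(Σ|x_i - y_i|^4)^(1/4) = (|4.91 - (-4.4)|^4 + |2.07 - (-3.95)|^4 + |1.58 - (-2.82)|^4)^(1/4)
= (9.31^4 + 6.02^4 + 4.4^4)^(1/4) ≈ (7512.7463 + 1313.3666 + 374.8096)^(1/4) = (9200.9225)^(1/4) ≈ 9.7939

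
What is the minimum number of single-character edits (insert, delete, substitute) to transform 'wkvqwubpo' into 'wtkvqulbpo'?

Let D[i][j] be the edit distance between the first i characters of 'wkvqwubpo' and the first j characters of 'wtkvqulbpo', with D[i][0] = i, D[0][j] = j, and D[i][j] = D[i-1][j-1] if the characters match, else 1 + min(D[i-1][j], D[i][j-1], D[i-1][j-1]). Filling the table (rows: prefixes of 'wkvqwubpo', columns: prefixes of 'wtkvqulbpo'):
     ε  w  t  k  v  q  u  l  b  p  o
  ε  0  1  2  3  4  5  6  7  8  9 10
  w  1  0  1  2  3  4  5  6  7  8  9
  k  2  1  1  1  2  3  4  5  6  7  8
  v  3  2  2  2  1  2  3  4  5  6  7
  q  4  3  3  3  2  1  2  3  4  5  6
  w  5  4  4  4  3  2  2  3  4  5  6
  u  6  5  5  5  4  3  2  3  4  5  6
  b  7  6  6  6  5  4  3  3  3  4  5
  p  8  7  7  7  6  5  4  4  4  3  4
  o  9  8  8  8  7  6  5  5  5  4  3
The bottom-right entry gives D[9][10] = 3, so no sequence of fewer than 3 edits works. Backtracking through the table gives one optimal edit sequence (3 edits):
  wkvqwubpo → wtkvqwubpo (ins t @2)
  wtkvqwubpo → wtkvquubpo (sub w→u @6)
  wtkvquubpo → wtkvqulbpo (sub u→l @7)
Edit distance = 3.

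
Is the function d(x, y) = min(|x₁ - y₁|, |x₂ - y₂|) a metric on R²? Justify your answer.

No. d fails identity of indiscernibles: take x = (4, 0) and y = (4, 1). Then d(x,y) = min(|4 - 4|, |0 - 1|) = min(0, 1) = 0, yet x ≠ y.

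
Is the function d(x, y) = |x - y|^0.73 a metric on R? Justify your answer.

Yes. With 0 < p = 0.73 ≤ 1, d(x,y) = |x-y|^0.73 is a metric on R. Non-negativity and symmetry are immediate; |x-y|^0.73 = 0 ⟺ |x-y| = 0 ⟺ x = y. For the triangle inequality, the function t ↦ t^0.73 is subadditive on [0,∞) when p ≤ 1, so |x-z|^0.73 ≤ (|x-y| + |y-z|)^0.73 ≤ |x-y|^0.73 + |y-z|^0.73.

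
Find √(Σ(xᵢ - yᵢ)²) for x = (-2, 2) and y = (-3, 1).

√(Σ(x_i - y_i)²) = √((-2 - (-3))² + (2 - 1)²)
= √(1² + 1²) = √(1 + 1) = √2 ≈ 1.4142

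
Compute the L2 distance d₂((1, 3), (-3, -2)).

√(Σ(x_i - y_i)²) = √((1 - (-3))² + (3 - (-2))²)
= √(4² + 5²) = √(16 + 25) = √41 ≈ 6.4031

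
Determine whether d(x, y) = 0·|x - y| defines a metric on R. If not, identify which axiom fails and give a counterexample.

No. With c = 0, d(x,y) = 0 for all x, y. This fails identity of indiscernibles: d(4, 9) = 0 but 4 ≠ 9.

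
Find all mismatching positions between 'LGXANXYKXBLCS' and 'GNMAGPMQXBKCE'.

Differing positions: 1, 2, 3, 5, 6, 7, 8, 11, 13. Hamming distance = 9.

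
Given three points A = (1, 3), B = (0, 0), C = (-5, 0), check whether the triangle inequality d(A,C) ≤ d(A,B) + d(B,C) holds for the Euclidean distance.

d(A,B) = √(1² + 3²) = √10 ≈ 3.1623, d(B,C) = √(5² + 0²) = √25 = 5, d(A,C) = √(6² + 3²) = √45 ≈ 6.7082.
d(A,C) ≈ 6.7082 ≤ 3.1623 + 5 = 8.1623. Triangle inequality is satisfied.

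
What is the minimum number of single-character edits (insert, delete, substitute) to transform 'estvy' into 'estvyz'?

Let D[i][j] be the edit distance between the first i characters of 'estvy' and the first j characters of 'estvyz', with D[i][0] = i, D[0][j] = j, and D[i][j] = D[i-1][j-1] if the characters match, else 1 + min(D[i-1][j], D[i][j-1], D[i-1][j-1]). Filling the table (rows: prefixes of 'estvy', columns: prefixes of 'estvyz'):
     ε  e  s  t  v  y  z
  ε  0  1  2  3  4  5  6
  e  1  0  1  2  3  4  5
  s  2  1  0  1  2  3  4
  t  3  2  1  0  1  2  3
  v  4  3  2  1  0  1  2
  y  5  4  3  2  1  0  1
The bottom-right entry gives D[5][6] = 1, so no sequence of fewer than 1 edit works. Backtracking through the table gives one optimal edit sequence (1 edit):
  estvy → estvyz (ins z @6)
Edit distance = 1.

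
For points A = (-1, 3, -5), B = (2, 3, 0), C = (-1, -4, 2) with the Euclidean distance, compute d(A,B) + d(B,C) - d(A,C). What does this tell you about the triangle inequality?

d(A,B) = √(3² + 0² + 5²) = √34 ≈ 5.831, d(B,C) = √(3² + 7² + 2²) = √62 ≈ 7.874, d(A,C) = √(0² + 7² + 7²) = √98 ≈ 9.8995.
d(A,B) + d(B,C) - d(A,C) = 5.831 + 7.874 - 9.8995 = 13.705 - 9.8995 = 3.8055 (to 4 decimal places). This is ≥ 0, so the triangle inequality holds for these points.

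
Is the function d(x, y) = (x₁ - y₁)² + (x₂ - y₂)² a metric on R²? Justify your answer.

No. The squared Euclidean distance fails the triangle inequality. Counterexample: x = (0, 0), y = (5, 4), z = (10, 8). d(x,z) = 10² + 8² = 164, but d(x,y) + d(y,z) = (5² + 4²) + (5² + 4²) = 41 + 41 = 82. Since 164 > 82, the triangle inequality is violated. (Note: √d, the ordinary Euclidean distance, IS a metric.)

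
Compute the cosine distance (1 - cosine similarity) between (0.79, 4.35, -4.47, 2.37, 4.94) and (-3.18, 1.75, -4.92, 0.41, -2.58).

With u = (0.79, 4.35, -4.47, 2.37, 4.94), v = (-3.18, 1.75, -4.92, 0.41, -2.58):
u·v = 0.79·(-3.18) + 4.35·1.75 + (-4.47)·(-4.92) + 2.37·0.41 + 4.94·(-2.58) = (-2.5122) + 7.6125 + 21.9924 + 0.9717 + (-12.7452) = 15.3192.
|u| = √(0.79² + 4.35² + (-4.47)² + 2.37² + 4.94²) = √(0.6241 + 18.9225 + 19.9809 + 5.6169 + 24.4036) = √69.548, |v| = √((-3.18)² + 1.75² + (-4.92)² + 0.41² + (-2.58)²) = √(10.1124 + 3.0625 + 24.2064 + 0.1681 + 6.6564) = √44.2058.
cos θ = (u·v)/(|u||v|) = 15.3192/(√69.548·√44.2058) ≈ 0.2763
Cosine distance = 1 - cos θ ≈ 1 - 0.2763 = 0.7237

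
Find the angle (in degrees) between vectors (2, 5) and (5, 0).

With u = (2, 5), v = (5, 0):
u·v = 2·5 + 5·0 = 10 + 0 = 10.
|u| = √(2² + 5²) = √29, |v| = √(5² + 0²) = √25, so |u||v| = √(29·25) = √725.
cos θ = (u·v)/(|u||v|) = 10/√725 ≈ 0.371391
θ = arccos(0.371391) ≈ 68.2°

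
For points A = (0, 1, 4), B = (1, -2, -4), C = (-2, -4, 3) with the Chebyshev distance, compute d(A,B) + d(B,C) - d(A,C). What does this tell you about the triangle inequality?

d(A,B) = max(1, 3, 8) = 8, d(B,C) = max(3, 2, 7) = 7, d(A,C) = max(2, 5, 1) = 5.
d(A,B) + d(B,C) - d(A,C) = 8 + 7 - 5 = 15 - 5 = 10. This is ≥ 0, so the triangle inequality holds for these points.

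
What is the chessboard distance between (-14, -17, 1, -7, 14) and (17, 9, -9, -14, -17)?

max(|x_i - y_i|) = max(|-14 - 17|, |-17 - 9|, |1 - (-9)|, |-7 - (-14)|, |14 - (-17)|) = max(31, 26, 10, 7, 31) = 31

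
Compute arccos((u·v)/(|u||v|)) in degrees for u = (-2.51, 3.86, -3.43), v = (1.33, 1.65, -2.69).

With u = (-2.51, 3.86, -3.43), v = (1.33, 1.65, -2.69):
u·v = (-2.51)·1.33 + 3.86·1.65 + (-3.43)·(-2.69) = (-3.3383) + 6.369 + 9.2267 = 12.2574.
|u| = √((-2.51)² + 3.86² + (-3.43)²) = √(6.3001 + 14.8996 + 11.7649) = √32.9646, |v| = √(1.33² + 1.65² + (-2.69)²) = √(1.7689 + 2.7225 + 7.2361) = √11.7275.
cos θ = (u·v)/(|u||v|) = 12.2574/(√32.9646·√11.7275) ≈ 0.623407
θ = arccos(0.623407) ≈ 51.43°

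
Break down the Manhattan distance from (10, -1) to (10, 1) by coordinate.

Σ|x_i - y_i| = |10 - 10| + |-1 - 1| = 0 + 2 = 2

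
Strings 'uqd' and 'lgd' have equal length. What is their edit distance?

Let D[i][j] be the edit distance between the first i characters of 'uqd' and the first j characters of 'lgd', with D[i][0] = i, D[0][j] = j, and D[i][j] = D[i-1][j-1] if the characters match, else 1 + min(D[i-1][j], D[i][j-1], D[i-1][j-1]). Filling the table (rows: prefixes of 'uqd', columns: prefixes of 'lgd'):
     ε  l  g  d
  ε  0  1  2  3
  u  1  1  2  3
  q  2  2  2  3
  d  3  3  3  2
The bottom-right entry gives D[3][3] = 2, so no sequence of fewer than 2 edits works. Backtracking through the table gives one optimal edit sequence (2 edits):
  uqd → lqd (sub u→l @1)
  lqd → lgd (sub q→g @2)
Edit distance = 2.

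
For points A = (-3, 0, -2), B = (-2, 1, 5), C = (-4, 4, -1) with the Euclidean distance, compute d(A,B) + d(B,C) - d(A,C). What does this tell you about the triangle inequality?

d(A,B) = √(1² + 1² + 7²) = √51 ≈ 7.1414, d(B,C) = √(2² + 3² + 6²) = √49 = 7, d(A,C) = √(1² + 4² + 1²) = √18 ≈ 4.2426.
d(A,B) + d(B,C) - d(A,C) = 7.1414 + 7 - 4.2426 = 14.1414 - 4.2426 = 9.8988 (to 4 decimal places). This is ≥ 0, so the triangle inequality holds for these points.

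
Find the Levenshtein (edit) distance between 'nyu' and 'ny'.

Let D[i][j] be the edit distance between the first i characters of 'nyu' and the first j characters of 'ny', with D[i][0] = i, D[0][j] = j, and D[i][j] = D[i-1][j-1] if the characters match, else 1 + min(D[i-1][j], D[i][j-1], D[i-1][j-1]). Filling the table (rows: prefixes of 'nyu', columns: prefixes of 'ny'):
     ε  n  y
  ε  0  1  2
  n  1  0  1
  y  2  1  0
  u  3  2  1
The bottom-right entry gives D[3][2] = 1, so no sequence of fewer than 1 edit works. Backtracking through the table gives one optimal edit sequence (1 edit):
  nyu → ny (del u @3)
Edit distance = 1.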